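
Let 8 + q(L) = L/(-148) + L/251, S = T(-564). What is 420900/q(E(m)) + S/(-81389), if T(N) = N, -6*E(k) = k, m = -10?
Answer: -31551201501972/600036703 ≈ -52582.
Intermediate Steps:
E(k) = -k/6
S = -564
q(L) = -8 - 103*L/37148 (q(L) = -8 + (L/(-148) + L/251) = -8 + (L*(-1/148) + L*(1/251)) = -8 + (-L/148 + L/251) = -8 - 103*L/37148)
420900/q(E(m)) + S/(-81389) = 420900/(-8 - (-103)*(-10)/222888) - 564/(-81389) = 420900/(-8 - 103/37148*5/3) - 564*(-1/81389) = 420900/(-8 - 515/111444) + 564/81389 = 420900/(-892067/111444) + 564/81389 = 420900*(-111444/892067) + 564/81389 = -46906779600/892067 + 564/81389 = -31551201501972/600036703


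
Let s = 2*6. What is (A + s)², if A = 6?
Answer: 324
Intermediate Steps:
s = 12
(A + s)² = (6 + 12)² = 18² = 324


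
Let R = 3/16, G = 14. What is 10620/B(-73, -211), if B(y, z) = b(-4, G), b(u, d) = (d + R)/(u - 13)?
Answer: -2888640/227 ≈ -12725.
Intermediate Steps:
R = 3/16 (R = 3*(1/16) = 3/16 ≈ 0.18750)
b(u, d) = (3/16 + d)/(-13 + u) (b(u, d) = (d + 3/16)/(u - 13) = (3/16 + d)/(-13 + u))
B(y, z) = -227/272 (B(y, z) = (3/16 + 14)/(-13 - 4) = (227/16)/(-17) = -1/17*227/16 = -227/272)
10620/B(-73, -211) = 10620/(-227/272) = 10620*(-272/227) = -2888640/227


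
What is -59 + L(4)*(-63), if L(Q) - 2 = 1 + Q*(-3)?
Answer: 508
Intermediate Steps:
L(Q) = 3 - 3*Q (L(Q) = 2 + (1 + Q*(-3)) = 2 + (1 - 3*Q) = 3 - 3*Q)
-59 + L(4)*(-63) = -59 + (3 - 3*4)*(-63) = -59 + (3 - 12)*(-63) = -59 - 9*(-63) = -59 + 567 = 508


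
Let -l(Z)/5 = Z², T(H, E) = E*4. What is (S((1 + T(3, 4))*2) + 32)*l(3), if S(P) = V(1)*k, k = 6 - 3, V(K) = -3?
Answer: -1035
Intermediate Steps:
T(H, E) = 4*E
l(Z) = -5*Z²
k = 3
S(P) = -9 (S(P) = -3*3 = -9)
(S((1 + T(3, 4))*2) + 32)*l(3) = (-9 + 32)*(-5*3²) = 23*(-5*9) = 23*(-45) = -1035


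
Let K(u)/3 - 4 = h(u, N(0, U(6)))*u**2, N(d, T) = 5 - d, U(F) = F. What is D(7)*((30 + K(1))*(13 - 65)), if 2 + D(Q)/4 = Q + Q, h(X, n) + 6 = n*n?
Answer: -247104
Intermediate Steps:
h(X, n) = -6 + n**2 (h(X, n) = -6 + n*n = -6 + n**2)
D(Q) = -8 + 8*Q (D(Q) = -8 + 4*(Q + Q) = -8 + 4*(2*Q) = -8 + 8*Q)
K(u) = 12 + 57*u**2 (K(u) = 12 + 3*((-6 + (5 - 1*0)**2)*u**2) = 12 + 3*((-6 + (5 + 0)**2)*u**2) = 12 + 3*((-6 + 5**2)*u**2) = 12 + 3*((-6 + 25)*u**2) = 12 + 3*(19*u**2) = 12 + 57*u**2)
D(7)*((30 + K(1))*(13 - 65)) = (-8 + 8*7)*((30 + (12 + 57*1**2))*(13 - 65)) = (-8 + 56)*((30 + (12 + 57*1))*(-52)) = 48*((30 + (12 + 57))*(-52)) = 48*((30 + 69)*(-52)) = 48*(99*(-52)) = 48*(-5148) = -247104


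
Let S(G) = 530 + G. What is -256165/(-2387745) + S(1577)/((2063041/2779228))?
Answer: 2796553078205957/985203166509 ≈ 2838.6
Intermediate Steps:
-256165/(-2387745) + S(1577)/((2063041/2779228)) = -256165/(-2387745) + (530 + 1577)/((2063041/2779228)) = -256165*(-1/2387745) + 2107/((2063041*(1/2779228))) = 51233/477549 + 2107/(2063041/2779228) = 51233/477549 + 2107*(2779228/2063041) = 51233/477549 + 5855833396/2063041 = 2796553078205957/985203166509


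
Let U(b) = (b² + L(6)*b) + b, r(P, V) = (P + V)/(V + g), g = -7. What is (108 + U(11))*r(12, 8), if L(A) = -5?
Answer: 3700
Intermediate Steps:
r(P, V) = (P + V)/(-7 + V) (r(P, V) = (P + V)/(V - 7) = (P + V)/(-7 + V))
U(b) = b² - 4*b (U(b) = (b² - 5*b) + b = b² - 4*b)
(108 + U(11))*r(12, 8) = (108 + 11*(-4 + 11))*((12 + 8)/(-7 + 8)) = (108 + 11*7)*(20/1) = (108 + 77)*(1*20) = 185*20 = 3700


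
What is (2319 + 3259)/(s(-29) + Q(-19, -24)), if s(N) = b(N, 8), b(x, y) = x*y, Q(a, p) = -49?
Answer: -5578/281 ≈ -19.851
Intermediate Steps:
s(N) = 8*N (s(N) = N*8 = 8*N)
(2319 + 3259)/(s(-29) + Q(-19, -24)) = (2319 + 3259)/(8*(-29) - 49) = 5578/(-232 - 49) = 5578/(-281) = 5578*(-1/281) = -5578/281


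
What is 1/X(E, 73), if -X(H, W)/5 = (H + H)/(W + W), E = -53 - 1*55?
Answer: 73/540 ≈ 0.13519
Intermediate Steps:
E = -108 (E = -53 - 55 = -108)
X(H, W) = -5*H/W (X(H, W) = -5*(H + H)/(W + W) = -5*2*H/(2*W) = -5*2*H*1/(2*W) = -5*H/W)
1/X(E, 73) = 1/(-5*(-108)/73) = 1/(-5*(-108)*1/73) = 1/(540/73) = 73/540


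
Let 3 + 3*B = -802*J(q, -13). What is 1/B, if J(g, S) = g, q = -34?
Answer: 3/27265 ≈ 0.00011003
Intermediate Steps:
B = 27265/3 (B = -1 + (-802*(-34))/3 = -1 + (⅓)*27268 = -1 + 27268/3 = 27265/3 ≈ 9088.3)
1/B = 1/(27265/3) = 3/27265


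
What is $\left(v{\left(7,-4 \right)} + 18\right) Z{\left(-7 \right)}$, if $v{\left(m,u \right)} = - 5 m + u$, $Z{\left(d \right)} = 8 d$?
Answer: $1176$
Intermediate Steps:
$v{\left(m,u \right)} = u - 5 m$
$\left(v{\left(7,-4 \right)} + 18\right) Z{\left(-7 \right)} = \left(\left(-4 - 35\right) + 18\right) 8 \left(-7\right) = \left(\left(-4 - 35\right) + 18\right) \left(-56\right) = \left(-39 + 18\right) \left(-56\right) = \left(-21\right) \left(-56\right) = 1176$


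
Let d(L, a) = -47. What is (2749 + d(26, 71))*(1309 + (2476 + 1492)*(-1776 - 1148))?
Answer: -31346234346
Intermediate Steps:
(2749 + d(26, 71))*(1309 + (2476 + 1492)*(-1776 - 1148)) = (2749 - 47)*(1309 + (2476 + 1492)*(-1776 - 1148)) = 2702*(1309 + 3968*(-2924)) = 2702*(1309 - 11602432) = 2702*(-11601123) = -31346234346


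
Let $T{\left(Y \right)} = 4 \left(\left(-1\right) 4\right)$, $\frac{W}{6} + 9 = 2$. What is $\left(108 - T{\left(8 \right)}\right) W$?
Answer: $-5208$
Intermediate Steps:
$W = -42$ ($W = -54 + 6 \cdot 2 = -54 + 12 = -42$)
$T{\left(Y \right)} = -16$ ($T{\left(Y \right)} = 4 \left(-4\right) = -16$)
$\left(108 - T{\left(8 \right)}\right) W = \left(108 - -16\right) \left(-42\right) = \left(108 + 16\right) \left(-42\right) = 124 \left(-42\right) = -5208$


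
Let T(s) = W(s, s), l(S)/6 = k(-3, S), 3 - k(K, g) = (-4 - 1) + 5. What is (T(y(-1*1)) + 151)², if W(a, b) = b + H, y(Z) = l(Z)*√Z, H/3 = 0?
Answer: 22477 + 5436*I ≈ 22477.0 + 5436.0*I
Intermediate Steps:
H = 0 (H = 3*0 = 0)
k(K, g) = 3 (k(K, g) = 3 - ((-4 - 1) + 5) = 3 - (-5 + 5) = 3 - 1*0 = 3 + 0 = 3)
l(S) = 18 (l(S) = 6*3 = 18)
y(Z) = 18*√Z
W(a, b) = b (W(a, b) = b + 0 = b)
T(s) = s
(T(y(-1*1)) + 151)² = (18*√(-1*1) + 151)² = (18*√(-1) + 151)² = (18*I + 151)² = (151 + 18*I)²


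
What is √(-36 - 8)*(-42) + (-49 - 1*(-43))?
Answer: -6 - 84*I*√11 ≈ -6.0 - 278.6*I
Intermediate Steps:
√(-36 - 8)*(-42) + (-49 - 1*(-43)) = √(-44)*(-42) + (-49 + 43) = (2*I*√11)*(-42) - 6 = -84*I*√11 - 6 = -6 - 84*I*√11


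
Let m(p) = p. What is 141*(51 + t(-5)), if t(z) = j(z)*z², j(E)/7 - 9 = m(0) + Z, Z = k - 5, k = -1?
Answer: 81216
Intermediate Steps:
Z = -6 (Z = -1 - 5 = -6)
j(E) = 21 (j(E) = 63 + 7*(0 - 6) = 63 + 7*(-6) = 63 - 42 = 21)
t(z) = 21*z²
141*(51 + t(-5)) = 141*(51 + 21*(-5)²) = 141*(51 + 21*25) = 141*(51 + 525) = 141*576 = 81216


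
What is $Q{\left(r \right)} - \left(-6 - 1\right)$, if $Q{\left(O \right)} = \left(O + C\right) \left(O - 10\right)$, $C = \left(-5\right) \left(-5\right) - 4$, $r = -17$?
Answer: $-101$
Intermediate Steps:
$C = 21$ ($C = 25 - 4 = 21$)
$Q{\left(O \right)} = \left(-10 + O\right) \left(21 + O\right)$ ($Q{\left(O \right)} = \left(O + 21\right) \left(O - 10\right) = \left(21 + O\right) \left(-10 + O\right) = \left(-10 + O\right) \left(21 + O\right)$)
$Q{\left(r \right)} - \left(-6 - 1\right) = \left(-210 + \left(-17\right)^{2} + 11 \left(-17\right)\right) - \left(-6 - 1\right) = \left(-210 + 289 - 187\right) - \left(-6 - 1\right) = -108 - -7 = -108 + 7 = -101$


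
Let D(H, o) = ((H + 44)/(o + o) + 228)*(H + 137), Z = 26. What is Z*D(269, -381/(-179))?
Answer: 1212689114/381 ≈ 3.1829e+6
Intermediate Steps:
D(H, o) = (137 + H)*(228 + (44 + H)/(2*o)) (D(H, o) = ((44 + H)/((2*o)) + 228)*(137 + H) = ((44 + H)*(1/(2*o)) + 228)*(137 + H) = ((44 + H)/(2*o) + 228)*(137 + H) = (228 + (44 + H)/(2*o))*(137 + H) = (137 + H)*(228 + (44 + H)/(2*o)))
Z*D(269, -381/(-179)) = 26*((6028 + 269² + 181*269 + 456*(-381/(-179))*(137 + 269))/(2*((-381/(-179))))) = 26*((6028 + 72361 + 48689 + 456*(-381*(-1/179))*406)/(2*((-381*(-1/179))))) = 26*((6028 + 72361 + 48689 + 456*(381/179)*406)/(2*(381/179))) = 26*((½)*(179/381)*(6028 + 72361 + 48689 + 70536816/179)) = 26*((½)*(179/381)*(93283778/179)) = 26*(46641889/381) = 1212689114/381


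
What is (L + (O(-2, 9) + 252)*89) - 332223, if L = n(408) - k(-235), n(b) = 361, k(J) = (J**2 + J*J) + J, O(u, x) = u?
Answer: -419827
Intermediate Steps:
k(J) = J + 2*J**2 (k(J) = (J**2 + J**2) + J = 2*J**2 + J = J + 2*J**2)
L = -109854 (L = 361 - (-235)*(1 + 2*(-235)) = 361 - (-235)*(1 - 470) = 361 - (-235)*(-469) = 361 - 1*110215 = 361 - 110215 = -109854)
(L + (O(-2, 9) + 252)*89) - 332223 = (-109854 + (-2 + 252)*89) - 332223 = (-109854 + 250*89) - 332223 = (-109854 + 22250) - 332223 = -87604 - 332223 = -419827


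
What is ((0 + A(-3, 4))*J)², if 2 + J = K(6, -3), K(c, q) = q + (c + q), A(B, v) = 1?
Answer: 4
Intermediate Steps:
K(c, q) = c + 2*q
J = -2 (J = -2 + (6 + 2*(-3)) = -2 + (6 - 6) = -2 + 0 = -2)
((0 + A(-3, 4))*J)² = ((0 + 1)*(-2))² = (1*(-2))² = (-2)² = 4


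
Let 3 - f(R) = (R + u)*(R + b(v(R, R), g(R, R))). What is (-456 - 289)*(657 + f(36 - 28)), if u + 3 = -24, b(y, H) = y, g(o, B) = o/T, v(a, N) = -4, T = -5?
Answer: -548320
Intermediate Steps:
g(o, B) = -o/5 (g(o, B) = o/(-5) = o*(-⅕) = -o/5)
u = -27 (u = -3 - 24 = -27)
f(R) = 3 - (-27 + R)*(-4 + R) (f(R) = 3 - (R - 27)*(R - 4) = 3 - (-27 + R)*(-4 + R))
(-456 - 289)*(657 + f(36 - 28)) = (-456 - 289)*(657 + (-105 - (36 - 28)² + 31*(36 - 28))) = -745*(657 + (-105 - 1*8² + 31*8)) = -745*(657 + (-105 - 1*64 + 248)) = -745*(657 + (-105 - 64 + 248)) = -745*(657 + 79) = -745*736 = -548320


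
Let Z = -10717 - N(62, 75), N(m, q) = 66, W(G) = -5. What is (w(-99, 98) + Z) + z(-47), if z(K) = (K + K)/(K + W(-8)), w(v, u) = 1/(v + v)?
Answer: -13875401/1287 ≈ -10781.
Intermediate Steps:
w(v, u) = 1/(2*v)
Z = -10783 (Z = -10717 - 1*66 = -10717 - 66 = -10783)
z(K) = 2*K/(-5 + K) (z(K) = (K + K)/(K - 5) = (2*K)/(-5 + K) = 2*K/(-5 + K))
(w(-99, 98) + Z) + z(-47) = ((½)/(-99) - 10783) + 2*(-47)/(-5 - 47) = ((½)*(-1/99) - 10783) + 2*(-47)/(-52) = (-1/198 - 10783) + 2*(-47)*(-1/52) = -2135035/198 + 47/26 = -13875401/1287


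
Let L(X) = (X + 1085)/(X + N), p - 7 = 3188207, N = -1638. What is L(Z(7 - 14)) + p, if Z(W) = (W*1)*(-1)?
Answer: 742853706/233 ≈ 3.1882e+6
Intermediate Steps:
Z(W) = -W (Z(W) = W*(-1) = -W)
p = 3188214 (p = 7 + 3188207 = 3188214)
L(X) = (1085 + X)/(-1638 + X) (L(X) = (X + 1085)/(X - 1638) = (1085 + X)/(-1638 + X))
L(Z(7 - 14)) + p = (1085 - (7 - 14))/(-1638 - (7 - 14)) + 3188214 = (1085 - 1*(-7))/(-1638 - 1*(-7)) + 3188214 = (1085 + 7)/(-1638 + 7) + 3188214 = 1092/(-1631) + 3188214 = -1/1631*1092 + 3188214 = -156/233 + 3188214 = 742853706/233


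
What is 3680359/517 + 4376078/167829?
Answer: 619933402937/86767593 ≈ 7144.8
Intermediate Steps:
3680359/517 + 4376078/167829 = 619933402937/86767593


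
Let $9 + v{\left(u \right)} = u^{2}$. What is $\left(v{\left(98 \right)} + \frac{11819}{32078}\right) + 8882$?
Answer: $\frac{592717025}{32078} \approx 18477.0$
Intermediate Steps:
$v{\left(u \right)} = -9 + u^{2}$
$\left(v{\left(98 \right)} + \frac{11819}{32078}\right) + 8882 = \left(\left(-9 + 98^{2}\right) + \frac{11819}{32078}\right) + 8882 = \left(\left(-9 + 9604\right) + 11819 \cdot \frac{1}{32078}\right) + 8882 = \left(9595 + \frac{11819}{32078}\right) + 8882 = \frac{307800229}{32078} + 8882 = \frac{592717025}{32078}$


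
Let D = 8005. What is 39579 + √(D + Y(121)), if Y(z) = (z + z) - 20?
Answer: 39579 + √8227 ≈ 39670.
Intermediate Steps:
Y(z) = -20 + 2*z (Y(z) = 2*z - 20 = -20 + 2*z)
39579 + √(D + Y(121)) = 39579 + √(8005 + (-20 + 2*121)) = 39579 + √(8005 + (-20 + 242)) = 39579 + √(8005 + 222) = 39579 + √8227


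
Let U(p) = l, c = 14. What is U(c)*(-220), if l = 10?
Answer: -2200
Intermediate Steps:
U(p) = 10
U(c)*(-220) = 10*(-220) = -2200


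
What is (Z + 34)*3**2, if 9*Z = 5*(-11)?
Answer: 251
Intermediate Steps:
Z = -55/9 (Z = (5*(-11))/9 = (1/9)*(-55) = -55/9 ≈ -6.1111)
(Z + 34)*3**2 = (-55/9 + 34)*3**2 = (251/9)*9 = 251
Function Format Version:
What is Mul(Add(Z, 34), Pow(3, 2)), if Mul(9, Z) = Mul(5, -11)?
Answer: 251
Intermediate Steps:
Z = Rational(-55, 9) (Z = Mul(Rational(1, 9), Mul(5, -11)) = Mul(Rational(1, 9), -55) = Rational(-55, 9) ≈ -6.1111)
Mul(Add(Z, 34), Pow(3, 2)) = Mul(Add(Rational(-55, 9), 34), Pow(3, 2)) = Mul(Rational(251, 9), 9) = 251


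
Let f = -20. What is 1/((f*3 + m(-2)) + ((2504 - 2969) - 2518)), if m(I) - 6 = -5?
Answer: -1/3042 ≈ -0.00032873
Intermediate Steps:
m(I) = 1 (m(I) = 6 - 5 = 1)
1/((f*3 + m(-2)) + ((2504 - 2969) - 2518)) = 1/((-20*3 + 1) + ((2504 - 2969) - 2518)) = 1/((-60 + 1) + (-465 - 2518)) = 1/(-59 - 2983) = 1/(-3042) = -1/3042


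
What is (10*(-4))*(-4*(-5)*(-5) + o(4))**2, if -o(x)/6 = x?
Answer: -615040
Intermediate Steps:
o(x) = -6*x
(10*(-4))*(-4*(-5)*(-5) + o(4))**2 = (10*(-4))*(-4*(-5)*(-5) - 6*4)**2 = -40*(20*(-5) - 24)**2 = -40*(-100 - 24)**2 = -40*(-124)**2 = -40*15376 = -615040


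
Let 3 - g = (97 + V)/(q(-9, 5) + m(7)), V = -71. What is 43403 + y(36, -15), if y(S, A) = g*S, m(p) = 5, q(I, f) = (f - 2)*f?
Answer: 217321/5 ≈ 43464.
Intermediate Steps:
q(I, f) = f*(-2 + f) (q(I, f) = (-2 + f)*f = f*(-2 + f))
g = 17/10 (g = 3 - (97 - 71)/(5*(-2 + 5) + 5) = 3 - 26/(5*3 + 5) = 3 - 26/(15 + 5) = 3 - 26/20 = 3 - 1*13/10 = 3 - 13/10 = 17/10 ≈ 1.7000)
y(S, A) = 17*S/10
43403 + y(36, -15) = 43403 + (17/10)*36 = 43403 + 306/5 = 217321/5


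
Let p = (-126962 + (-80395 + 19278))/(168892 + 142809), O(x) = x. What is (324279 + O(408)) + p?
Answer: 101205074508/311701 ≈ 3.2469e+5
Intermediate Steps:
p = -188079/311701 (p = (-126962 - 61117)/311701 = -188079*1/311701 = -188079/311701 ≈ -0.60340)
(324279 + O(408)) + p = (324279 + 408) - 188079/311701 = 324687 - 188079/311701 = 101205074508/311701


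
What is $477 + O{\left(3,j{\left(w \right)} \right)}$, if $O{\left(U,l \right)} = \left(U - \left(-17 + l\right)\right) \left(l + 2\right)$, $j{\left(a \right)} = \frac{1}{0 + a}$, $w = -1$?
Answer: $498$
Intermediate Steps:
$j{\left(a \right)} = \frac{1}{a}$
$O{\left(U,l \right)} = \left(2 + l\right) \left(17 + U - l\right)$ ($O{\left(U,l \right)} = \left(17 + U - l\right) \left(2 + l\right) = \left(2 + l\right) \left(17 + U - l\right)$)
$477 + O{\left(3,j{\left(w \right)} \right)} = 477 + \left(34 - \left(\frac{1}{-1}\right)^{2} + 2 \cdot 3 + \frac{15}{-1} + \frac{3}{-1}\right) = 477 + \left(34 - \left(-1\right)^{2} + 6 + 15 \left(-1\right) + 3 \left(-1\right)\right) = 477 - -21 = 477 + 21 = 498$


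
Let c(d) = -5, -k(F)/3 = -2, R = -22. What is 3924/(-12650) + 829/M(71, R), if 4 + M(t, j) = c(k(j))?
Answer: -5261083/56925 ≈ -92.421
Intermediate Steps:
k(F) = 6 (k(F) = -3*(-2) = 6)
M(t, j) = -9 (M(t, j) = -4 - 5 = -9)
3924/(-12650) + 829/M(71, R) = 3924/(-12650) + 829/(-9) = 3924*(-1/12650) + 829*(-⅑) = -1962/6325 - 829/9 = -5261083/56925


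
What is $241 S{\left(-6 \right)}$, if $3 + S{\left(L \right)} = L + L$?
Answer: $-3615$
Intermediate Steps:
$S{\left(L \right)} = -3 + 2 L$ ($S{\left(L \right)} = -3 + \left(L + L\right) = -3 + 2 L$)
$241 S{\left(-6 \right)} = 241 \left(-3 + 2 \left(-6\right)\right) = 241 \left(-3 - 12\right) = 241 \left(-15\right) = -3615$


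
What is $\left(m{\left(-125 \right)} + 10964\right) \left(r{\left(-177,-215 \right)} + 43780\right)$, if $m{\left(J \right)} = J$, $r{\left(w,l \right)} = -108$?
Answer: $473360808$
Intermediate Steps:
$\left(m{\left(-125 \right)} + 10964\right) \left(r{\left(-177,-215 \right)} + 43780\right) = \left(-125 + 10964\right) \left(-108 + 43780\right) = 10839 \cdot 43672 = 473360808$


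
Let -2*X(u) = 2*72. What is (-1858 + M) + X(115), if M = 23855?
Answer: 21925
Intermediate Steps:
X(u) = -72
(-1858 + M) + X(115) = (-1858 + 23855) - 72 = 21997 - 72 = 21925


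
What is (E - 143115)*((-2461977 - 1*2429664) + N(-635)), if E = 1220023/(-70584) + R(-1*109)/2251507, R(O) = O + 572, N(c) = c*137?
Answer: 28311804747624173464351/39730092522 ≈ 7.1260e+11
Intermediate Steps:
N(c) = 137*c
R(O) = 572 + O
E = -2746857644269/158920370088 (E = 1220023/(-70584) + (572 - 1*109)/2251507 = 1220023*(-1/70584) + (572 - 109)*(1/2251507) = -1220023/70584 + 463*(1/2251507) = -1220023/70584 + 463/2251507 = -2746857644269/158920370088 ≈ -17.284)
(E - 143115)*((-2461977 - 1*2429664) + N(-635)) = (-2746857644269/158920370088 - 143115)*((-2461977 - 1*2429664) + 137*(-635)) = -22746635622788389*((-2461977 - 2429664) - 86995)/158920370088 = -22746635622788389*(-4891641 - 86995)/158920370088 = -22746635622788389/158920370088*(-4978636) = 28311804747624173464351/39730092522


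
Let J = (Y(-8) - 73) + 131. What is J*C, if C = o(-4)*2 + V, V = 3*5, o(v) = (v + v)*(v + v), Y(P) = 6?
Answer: 9152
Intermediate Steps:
o(v) = 4*v² (o(v) = (2*v)*(2*v) = 4*v²)
V = 15
J = 64 (J = (6 - 73) + 131 = -67 + 131 = 64)
C = 143 (C = (4*(-4)²)*2 + 15 = (4*16)*2 + 15 = 64*2 + 15 = 128 + 15 = 143)
J*C = 64*143 = 9152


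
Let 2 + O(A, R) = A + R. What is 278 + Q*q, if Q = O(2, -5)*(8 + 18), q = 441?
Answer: -57052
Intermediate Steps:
O(A, R) = -2 + A + R (O(A, R) = -2 + (A + R) = -2 + A + R)
Q = -130 (Q = (-2 + 2 - 5)*(8 + 18) = -5*26 = -130)
278 + Q*q = 278 - 130*441 = 278 - 57330 = -57052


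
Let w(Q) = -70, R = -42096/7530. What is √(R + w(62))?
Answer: I*√119056830/1255 ≈ 8.6943*I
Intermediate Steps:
R = -7016/1255 (R = -42096*1/7530 = -7016/1255 ≈ -5.5904)
√(R + w(62)) = √(-7016/1255 - 70) = √(-94866/1255) = I*√119056830/1255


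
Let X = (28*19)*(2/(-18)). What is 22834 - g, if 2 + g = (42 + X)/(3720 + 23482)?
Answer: 399333143/17487 ≈ 22836.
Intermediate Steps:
X = -532/9 (X = 532*(2*(-1/18)) = 532*(-⅑) = -532/9 ≈ -59.111)
g = -34985/17487 (g = -2 + (42 - 532/9)/(3720 + 23482) = -2 - 154/9/27202 = -2 - 154/9*1/27202 = -2 - 11/17487 = -34985/17487 ≈ -2.0006)
22834 - g = 22834 - 1*(-34985/17487) = 22834 + 34985/17487 = 399333143/17487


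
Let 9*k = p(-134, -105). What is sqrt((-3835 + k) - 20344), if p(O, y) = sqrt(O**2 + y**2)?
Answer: sqrt(-217611 + sqrt(28981))/3 ≈ 155.44*I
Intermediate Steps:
k = sqrt(28981)/9 (k = sqrt((-134)**2 + (-105)**2)/9 = sqrt(17956 + 11025)/9 = sqrt(28981)/9 ≈ 18.915)
sqrt((-3835 + k) - 20344) = sqrt((-3835 + sqrt(28981)/9) - 20344) = sqrt(-24179 + sqrt(28981)/9)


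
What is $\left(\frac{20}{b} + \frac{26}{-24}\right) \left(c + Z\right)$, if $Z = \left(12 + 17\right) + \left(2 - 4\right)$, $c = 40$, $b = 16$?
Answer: $\frac{67}{6} \approx 11.167$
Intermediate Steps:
$Z = 27$ ($Z = 29 - 2 = 27$)
$\left(\frac{20}{b} + \frac{26}{-24}\right) \left(c + Z\right) = \left(\frac{20}{16} + \frac{26}{-24}\right) \left(40 + 27\right) = \left(20 \cdot \frac{1}{16} + 26 \left(- \frac{1}{24}\right)\right) 67 = \left(\frac{5}{4} - \frac{13}{12}\right) 67 = \frac{1}{6} \cdot 67 = \frac{67}{6}$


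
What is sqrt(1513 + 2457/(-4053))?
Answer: 2*sqrt(14083789)/193 ≈ 38.890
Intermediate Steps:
sqrt(1513 + 2457/(-4053)) = sqrt(1513 + 2457*(-1/4053)) = sqrt(1513 - 117/193) = sqrt(291892/193) = 2*sqrt(14083789)/193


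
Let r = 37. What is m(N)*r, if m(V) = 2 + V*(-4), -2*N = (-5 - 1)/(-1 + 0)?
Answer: 518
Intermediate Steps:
N = -3 (N = -(-5 - 1)/(2*(-1 + 0)) = -(-3)/(-1) = -(-3)*(-1) = -½*6 = -3)
m(V) = 2 - 4*V
m(N)*r = (2 - 4*(-3))*37 = (2 + 12)*37 = 14*37 = 518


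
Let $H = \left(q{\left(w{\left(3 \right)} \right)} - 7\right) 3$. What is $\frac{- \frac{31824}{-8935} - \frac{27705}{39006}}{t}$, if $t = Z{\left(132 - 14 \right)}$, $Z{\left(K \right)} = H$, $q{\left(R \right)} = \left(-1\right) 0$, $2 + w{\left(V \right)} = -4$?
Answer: $- \frac{47322989}{348518610} \approx -0.13578$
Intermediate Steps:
$w{\left(V \right)} = -6$ ($w{\left(V \right)} = -2 - 4 = -6$)
$q{\left(R \right)} = 0$
$H = -21$ ($H = \left(0 - 7\right) 3 = \left(-7\right) 3 = -21$)
$Z{\left(K \right)} = -21$
$t = -21$
$\frac{- \frac{31824}{-8935} - \frac{27705}{39006}}{t} = \frac{- \frac{31824}{-8935} - \frac{27705}{39006}}{-21} = \left(\left(-31824\right) \left(- \frac{1}{8935}\right) - \frac{9235}{13002}\right) \left(- \frac{1}{21}\right) = \left(\frac{31824}{8935} - \frac{9235}{13002}\right) \left(- \frac{1}{21}\right) = \frac{331260923}{116172870} \left(- \frac{1}{21}\right) = - \frac{47322989}{348518610}$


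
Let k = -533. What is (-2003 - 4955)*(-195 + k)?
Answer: 5065424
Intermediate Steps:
(-2003 - 4955)*(-195 + k) = (-2003 - 4955)*(-195 - 533) = -6958*(-728) = 5065424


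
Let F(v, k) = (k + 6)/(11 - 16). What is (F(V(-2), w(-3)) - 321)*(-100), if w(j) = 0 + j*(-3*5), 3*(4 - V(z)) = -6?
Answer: 33120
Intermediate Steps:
V(z) = 6 (V(z) = 4 - ⅓*(-6) = 4 + 2 = 6)
w(j) = -15*j (w(j) = 0 + j*(-15) = 0 - 15*j = -15*j)
F(v, k) = -6/5 - k/5 (F(v, k) = (6 + k)/(-5) = (6 + k)*(-⅕) = -6/5 - k/5)
(F(V(-2), w(-3)) - 321)*(-100) = ((-6/5 - (-3)*(-3)) - 321)*(-100) = ((-6/5 - ⅕*45) - 321)*(-100) = ((-6/5 - 9) - 321)*(-100) = (-51/5 - 321)*(-100) = -1656/5*(-100) = 33120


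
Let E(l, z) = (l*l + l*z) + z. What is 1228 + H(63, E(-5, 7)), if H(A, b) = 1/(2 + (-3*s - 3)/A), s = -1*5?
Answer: 56509/46 ≈ 1228.5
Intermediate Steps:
s = -5
E(l, z) = z + l**2 + l*z (E(l, z) = (l**2 + l*z) + z = z + l**2 + l*z)
H(A, b) = 1/(2 + 12/A) (H(A, b) = 1/(2 + (-3*(-5) - 3)/A) = 1/(2 + (15 - 3)/A) = 1/(2 + 12/A))
1228 + H(63, E(-5, 7)) = 1228 + (1/2)*63/(6 + 63) = 1228 + (1/2)*63/69 = 1228 + (1/2)*63*(1/69) = 1228 + 21/46 = 56509/46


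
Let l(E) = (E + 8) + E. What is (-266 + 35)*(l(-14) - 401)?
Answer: 97251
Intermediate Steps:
l(E) = 8 + 2*E (l(E) = (8 + E) + E = 8 + 2*E)
(-266 + 35)*(l(-14) - 401) = (-266 + 35)*((8 + 2*(-14)) - 401) = -231*((8 - 28) - 401) = -231*(-20 - 401) = -231*(-421) = 97251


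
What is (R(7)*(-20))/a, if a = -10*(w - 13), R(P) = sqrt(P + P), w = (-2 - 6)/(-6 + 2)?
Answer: -2*sqrt(14)/11 ≈ -0.68030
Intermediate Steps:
w = 2 (w = -8/(-4) = -8*(-1/4) = 2)
R(P) = sqrt(2)*sqrt(P) (R(P) = sqrt(2*P) = sqrt(2)*sqrt(P))
a = 110 (a = -10*(2 - 13) = -10*(-11) = 110)
(R(7)*(-20))/a = ((sqrt(2)*sqrt(7))*(-20))/110 = (sqrt(14)*(-20))*(1/110) = -20*sqrt(14)*(1/110) = -2*sqrt(14)/11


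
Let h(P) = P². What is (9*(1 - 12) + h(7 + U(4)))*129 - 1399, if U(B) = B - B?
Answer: -7849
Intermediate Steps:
U(B) = 0
(9*(1 - 12) + h(7 + U(4)))*129 - 1399 = (9*(1 - 12) + (7 + 0)²)*129 - 1399 = (9*(-11) + 7²)*129 - 1399 = (-99 + 49)*129 - 1399 = -50*129 - 1399 = -6450 - 1399 = -7849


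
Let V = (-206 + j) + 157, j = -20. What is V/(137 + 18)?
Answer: -69/155 ≈ -0.44516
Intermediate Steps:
V = -69 (V = (-206 - 20) + 157 = -226 + 157 = -69)
V/(137 + 18) = -69/(137 + 18) = -69/155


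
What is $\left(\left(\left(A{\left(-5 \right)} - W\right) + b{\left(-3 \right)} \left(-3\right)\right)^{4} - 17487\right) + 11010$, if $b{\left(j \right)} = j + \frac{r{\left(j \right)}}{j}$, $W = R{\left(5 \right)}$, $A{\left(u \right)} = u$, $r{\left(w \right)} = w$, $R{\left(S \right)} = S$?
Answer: $-6221$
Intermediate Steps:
$W = 5$
$b{\left(j \right)} = 1 + j$ ($b{\left(j \right)} = j + \frac{j}{j} = j + 1 = 1 + j$)
$\left(\left(\left(A{\left(-5 \right)} - W\right) + b{\left(-3 \right)} \left(-3\right)\right)^{4} - 17487\right) + 11010 = \left(\left(\left(-5 - 5\right) + \left(1 - 3\right) \left(-3\right)\right)^{4} - 17487\right) + 11010 = \left(\left(\left(-5 - 5\right) - -6\right)^{4} - 17487\right) + 11010 = \left(\left(-10 + 6\right)^{4} - 17487\right) + 11010 = \left(\left(-4\right)^{4} - 17487\right) + 11010 = \left(256 - 17487\right) + 11010 = -17231 + 11010 = -6221$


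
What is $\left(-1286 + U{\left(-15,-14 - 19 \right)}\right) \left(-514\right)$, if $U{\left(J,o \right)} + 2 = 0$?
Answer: $662032$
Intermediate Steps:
$U{\left(J,o \right)} = -2$ ($U{\left(J,o \right)} = -2 + 0 = -2$)
$\left(-1286 + U{\left(-15,-14 - 19 \right)}\right) \left(-514\right) = \left(-1286 - 2\right) \left(-514\right) = \left(-1288\right) \left(-514\right) = 662032$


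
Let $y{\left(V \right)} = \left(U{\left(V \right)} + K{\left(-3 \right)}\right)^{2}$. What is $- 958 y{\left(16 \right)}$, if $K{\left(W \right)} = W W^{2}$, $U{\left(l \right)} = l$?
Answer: $-115918$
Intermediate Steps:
$K{\left(W \right)} = W^{3}$
$y{\left(V \right)} = \left(-27 + V\right)^{2}$ ($y{\left(V \right)} = \left(V + \left(-3\right)^{3}\right)^{2} = \left(V - 27\right)^{2} = \left(-27 + V\right)^{2}$)
$- 958 y{\left(16 \right)} = - 958 \left(-27 + 16\right)^{2} = - 958 \left(-11\right)^{2} = \left(-958\right) 121 = -115918$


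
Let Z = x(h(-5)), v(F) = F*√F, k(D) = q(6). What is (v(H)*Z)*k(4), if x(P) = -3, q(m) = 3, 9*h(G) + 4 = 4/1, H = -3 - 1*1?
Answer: 72*I ≈ 72.0*I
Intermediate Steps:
H = -4 (H = -3 - 1 = -4)
h(G) = 0 (h(G) = -4/9 + (4/1)/9 = -4/9 + (4*1)/9 = -4/9 + (⅑)*4 = -4/9 + 4/9 = 0)
k(D) = 3
v(F) = F^(3/2)
Z = -3
(v(H)*Z)*k(4) = ((-4)^(3/2)*(-3))*3 = (-8*I*(-3))*3 = (24*I)*3 = 72*I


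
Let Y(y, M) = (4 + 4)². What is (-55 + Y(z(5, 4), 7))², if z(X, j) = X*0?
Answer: 81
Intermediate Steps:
z(X, j) = 0
Y(y, M) = 64 (Y(y, M) = 8² = 64)
(-55 + Y(z(5, 4), 7))² = (-55 + 64)² = 9² = 81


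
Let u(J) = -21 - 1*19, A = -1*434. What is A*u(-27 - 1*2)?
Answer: 17360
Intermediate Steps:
A = -434
u(J) = -40 (u(J) = -21 - 19 = -40)
A*u(-27 - 1*2) = -434*(-40) = 17360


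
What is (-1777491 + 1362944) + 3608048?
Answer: 3193501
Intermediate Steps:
(-1777491 + 1362944) + 3608048 = -414547 + 3608048 = 3193501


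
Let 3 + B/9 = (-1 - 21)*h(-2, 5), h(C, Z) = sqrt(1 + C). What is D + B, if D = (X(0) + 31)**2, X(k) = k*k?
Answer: 934 - 198*I ≈ 934.0 - 198.0*I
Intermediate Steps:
X(k) = k**2
B = -27 - 198*I (B = -27 + 9*((-1 - 21)*sqrt(1 - 2)) = -27 + 9*(-22*I) = -27 - 198*I ≈ -27.0 - 198.0*I)
D = 961 (D = (0**2 + 31)**2 = (0 + 31)**2 = 31**2 = 961)
D + B = 961 + (-27 - 198*I) = 934 - 198*I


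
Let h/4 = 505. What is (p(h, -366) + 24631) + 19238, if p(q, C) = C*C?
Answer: 177825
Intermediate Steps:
h = 2020 (h = 4*505 = 2020)
p(q, C) = C²
(p(h, -366) + 24631) + 19238 = ((-366)² + 24631) + 19238 = (133956 + 24631) + 19238 = 158587 + 19238 = 177825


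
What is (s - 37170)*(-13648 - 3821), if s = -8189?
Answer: 792376371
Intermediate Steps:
(s - 37170)*(-13648 - 3821) = (-8189 - 37170)*(-13648 - 3821) = -45359*(-17469) = 792376371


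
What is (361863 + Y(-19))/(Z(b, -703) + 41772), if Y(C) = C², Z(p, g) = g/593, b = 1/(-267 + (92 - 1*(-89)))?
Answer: 214798832/24770093 ≈ 8.6717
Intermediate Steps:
b = -1/86 (b = 1/(-267 + (92 + 89)) = 1/(-267 + 181) = 1/(-86) = -1/86 ≈ -0.011628)
Z(p, g) = g/593 (Z(p, g) = g*(1/593) = g/593)
(361863 + Y(-19))/(Z(b, -703) + 41772) = (361863 + (-19)²)/((1/593)*(-703) + 41772) = (361863 + 361)/(-703/593 + 41772) = 362224/(24770093/593) = 362224*(593/24770093) = 214798832/24770093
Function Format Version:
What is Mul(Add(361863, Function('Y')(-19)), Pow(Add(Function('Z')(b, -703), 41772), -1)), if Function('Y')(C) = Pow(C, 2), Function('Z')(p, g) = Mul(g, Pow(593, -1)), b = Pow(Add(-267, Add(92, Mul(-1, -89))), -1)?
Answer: Rational(214798832, 24770093) ≈ 8.6717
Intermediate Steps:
b = Rational(-1, 86) (b = Pow(Add(-267, Add(92, 89)), -1) = Pow(Add(-267, 181), -1) = Pow(-86, -1) = Rational(-1, 86) ≈ -0.011628)
Function('Z')(p, g) = Mul(Rational(1, 593), g) (Function('Z')(p, g) = Mul(g, Rational(1, 593)) = Mul(Rational(1, 593), g))
Mul(Add(361863, Function('Y')(-19)), Pow(Add(Function('Z')(b, -703), 41772), -1)) = Mul(Add(361863, Pow(-19, 2)), Pow(Add(Mul(Rational(1, 593), -703), 41772), -1)) = Mul(Add(361863, 361), Pow(Add(Rational(-703, 593), 41772), -1)) = Mul(362224, Pow(Rational(24770093, 593), -1)) = Mul(362224, Rational(593, 24770093)) = Rational(214798832, 24770093)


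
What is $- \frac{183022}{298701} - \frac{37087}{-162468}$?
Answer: $- \frac{2073032701}{5392150452} \approx -0.38445$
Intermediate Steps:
$- \frac{183022}{298701} - \frac{37087}{-162468} = \left(-183022\right) \frac{1}{298701} - - \frac{37087}{162468} = - \frac{183022}{298701} + \frac{37087}{162468} = - \frac{2073032701}{5392150452}$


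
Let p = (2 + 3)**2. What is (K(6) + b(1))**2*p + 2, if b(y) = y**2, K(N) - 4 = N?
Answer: 3027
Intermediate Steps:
K(N) = 4 + N
p = 25 (p = 5**2 = 25)
(K(6) + b(1))**2*p + 2 = ((4 + 6) + 1**2)**2*25 + 2 = (10 + 1)**2*25 + 2 = 11**2*25 + 2 = 121*25 + 2 = 3025 + 2 = 3027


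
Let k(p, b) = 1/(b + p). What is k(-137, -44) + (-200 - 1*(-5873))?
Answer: 1026812/181 ≈ 5673.0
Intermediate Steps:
k(-137, -44) + (-200 - 1*(-5873)) = 1/(-44 - 137) + (-200 - 1*(-5873)) = 1/(-181) + (-200 + 5873) = -1/181 + 5673 = 1026812/181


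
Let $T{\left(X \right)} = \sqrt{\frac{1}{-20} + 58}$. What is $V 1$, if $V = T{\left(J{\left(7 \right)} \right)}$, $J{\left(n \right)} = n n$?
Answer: $\frac{\sqrt{5795}}{10} \approx 7.6125$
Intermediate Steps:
$J{\left(n \right)} = n^{2}$
$T{\left(X \right)} = \frac{\sqrt{5795}}{10}$ ($T{\left(X \right)} = \sqrt{- \frac{1}{20} + 58} = \sqrt{\frac{1159}{20}} = \frac{\sqrt{5795}}{10}$)
$V = \frac{\sqrt{5795}}{10} \approx 7.6125$
$V 1 = \frac{\sqrt{5795}}{10} \cdot 1 = \frac{\sqrt{5795}}{10}$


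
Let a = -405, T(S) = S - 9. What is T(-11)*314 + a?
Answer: -6685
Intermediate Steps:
T(S) = -9 + S
T(-11)*314 + a = (-9 - 11)*314 - 405 = -20*314 - 405 = -6280 - 405 = -6685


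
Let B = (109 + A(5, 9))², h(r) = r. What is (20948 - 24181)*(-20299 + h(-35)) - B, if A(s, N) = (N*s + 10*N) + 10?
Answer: 65675306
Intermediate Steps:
A(s, N) = 10 + 10*N + N*s (A(s, N) = (10*N + N*s) + 10 = 10 + 10*N + N*s)
B = 64516 (B = (109 + (10 + 10*9 + 9*5))² = (109 + (10 + 90 + 45))² = (109 + 145)² = 254² = 64516)
(20948 - 24181)*(-20299 + h(-35)) - B = (20948 - 24181)*(-20299 - 35) - 1*64516 = -3233*(-20334) - 64516 = 65739822 - 64516 = 65675306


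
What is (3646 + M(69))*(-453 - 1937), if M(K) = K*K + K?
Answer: -20257640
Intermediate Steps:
M(K) = K + K² (M(K) = K² + K = K + K²)
(3646 + M(69))*(-453 - 1937) = (3646 + 69*(1 + 69))*(-453 - 1937) = (3646 + 69*70)*(-2390) = (3646 + 4830)*(-2390) = 8476*(-2390) = -20257640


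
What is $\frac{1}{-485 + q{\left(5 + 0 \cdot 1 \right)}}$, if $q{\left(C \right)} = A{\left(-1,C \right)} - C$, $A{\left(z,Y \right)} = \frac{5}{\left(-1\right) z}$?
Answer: $- \frac{1}{485} \approx -0.0020619$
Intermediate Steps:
$A{\left(z,Y \right)} = - \frac{5}{z}$ ($A{\left(z,Y \right)} = 5 \left(- \frac{1}{z}\right) = - \frac{5}{z}$)
$q{\left(C \right)} = 5 - C$ ($q{\left(C \right)} = - \frac{5}{-1} - C = \left(-5\right) \left(-1\right) - C = 5 - C$)
$\frac{1}{-485 + q{\left(5 + 0 \cdot 1 \right)}} = \frac{1}{-485 + \left(5 - \left(5 + 0 \cdot 1\right)\right)} = \frac{1}{-485 + \left(5 - \left(5 + 0\right)\right)} = \frac{1}{-485 + \left(5 - 5\right)} = \frac{1}{-485 + 0} = \frac{1}{-485} = - \frac{1}{485}$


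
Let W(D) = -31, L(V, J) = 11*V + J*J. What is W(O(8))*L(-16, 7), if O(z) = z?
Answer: 3937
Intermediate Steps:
L(V, J) = J**2 + 11*V (L(V, J) = 11*V + J**2 = J**2 + 11*V)
W(O(8))*L(-16, 7) = -31*(7**2 + 11*(-16)) = -31*(49 - 176) = -31*(-127) = 3937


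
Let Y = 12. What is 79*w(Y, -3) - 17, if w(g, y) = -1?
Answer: -96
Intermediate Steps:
79*w(Y, -3) - 17 = 79*(-1) - 17 = -79 - 17 = -96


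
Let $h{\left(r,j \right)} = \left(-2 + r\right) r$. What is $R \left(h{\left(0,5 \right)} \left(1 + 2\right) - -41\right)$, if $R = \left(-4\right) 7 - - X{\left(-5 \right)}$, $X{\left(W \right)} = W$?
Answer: $-1353$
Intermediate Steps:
$h{\left(r,j \right)} = r \left(-2 + r\right)$
$R = -33$ ($R = \left(-4\right) 7 + \left(\left(-5 - 0\right) + 0\right) = -28 + \left(\left(-5 + 0\right) + 0\right) = -28 + \left(-5 + 0\right) = -28 - 5 = -33$)
$R \left(h{\left(0,5 \right)} \left(1 + 2\right) - -41\right) = - 33 \left(0 \left(-2 + 0\right) \left(1 + 2\right) - -41\right) = - 33 \left(0 \left(-2\right) 3 + 41\right) = - 33 \left(0 \cdot 3 + 41\right) = - 33 \left(0 + 41\right) = \left(-33\right) 41 = -1353$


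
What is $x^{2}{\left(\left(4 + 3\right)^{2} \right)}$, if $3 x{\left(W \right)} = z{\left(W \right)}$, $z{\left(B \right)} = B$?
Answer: $\frac{2401}{9} \approx 266.78$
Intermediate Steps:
$x{\left(W \right)} = \frac{W}{3}$
$x^{2}{\left(\left(4 + 3\right)^{2} \right)} = \left(\frac{\left(4 + 3\right)^{2}}{3}\right)^{2} = \left(\frac{7^{2}}{3}\right)^{2} = \left(\frac{1}{3} \cdot 49\right)^{2} = \left(\frac{49}{3}\right)^{2} = \frac{2401}{9}$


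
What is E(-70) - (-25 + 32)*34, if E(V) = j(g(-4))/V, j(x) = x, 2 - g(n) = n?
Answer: -8333/35 ≈ -238.09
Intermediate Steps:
g(n) = 2 - n
E(V) = 6/V (E(V) = (2 - 1*(-4))/V = (2 + 4)/V = 6/V)
E(-70) - (-25 + 32)*34 = 6/(-70) - (-25 + 32)*34 = 6*(-1/70) - 7*34 = -3/35 - 1*238 = -3/35 - 238 = -8333/35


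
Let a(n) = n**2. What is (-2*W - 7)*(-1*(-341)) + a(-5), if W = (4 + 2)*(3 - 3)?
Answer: -2362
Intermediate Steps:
W = 0 (W = 6*0 = 0)
(-2*W - 7)*(-1*(-341)) + a(-5) = (-2*0 - 7)*(-1*(-341)) + (-5)**2 = (0 - 7)*341 + 25 = -7*341 + 25 = -2387 + 25 = -2362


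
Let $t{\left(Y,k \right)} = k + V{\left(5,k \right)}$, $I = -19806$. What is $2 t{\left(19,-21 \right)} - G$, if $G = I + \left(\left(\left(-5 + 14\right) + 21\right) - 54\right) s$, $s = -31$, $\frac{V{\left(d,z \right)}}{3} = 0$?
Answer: $19020$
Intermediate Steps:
$V{\left(d,z \right)} = 0$ ($V{\left(d,z \right)} = 3 \cdot 0 = 0$)
$t{\left(Y,k \right)} = k$ ($t{\left(Y,k \right)} = k + 0 = k$)
$G = -19062$ ($G = -19806 + \left(\left(\left(-5 + 14\right) + 21\right) - 54\right) \left(-31\right) = -19806 + \left(\left(9 + 21\right) - 54\right) \left(-31\right) = -19806 + \left(30 - 54\right) \left(-31\right) = -19806 - -744 = -19806 + 744 = -19062$)
$2 t{\left(19,-21 \right)} - G = 2 \left(-21\right) - -19062 = -42 + 19062 = 19020$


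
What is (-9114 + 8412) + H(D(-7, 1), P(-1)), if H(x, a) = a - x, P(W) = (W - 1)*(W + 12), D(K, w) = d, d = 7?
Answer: -731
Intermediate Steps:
D(K, w) = 7
P(W) = (-1 + W)*(12 + W)
(-9114 + 8412) + H(D(-7, 1), P(-1)) = (-9114 + 8412) + ((-12 + (-1)**2 + 11*(-1)) - 1*7) = -702 + ((-12 + 1 - 11) - 7) = -702 + (-22 - 7) = -702 - 29 = -731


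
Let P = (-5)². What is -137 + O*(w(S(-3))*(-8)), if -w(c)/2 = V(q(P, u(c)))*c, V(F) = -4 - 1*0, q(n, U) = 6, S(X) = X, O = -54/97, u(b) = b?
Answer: -23657/97 ≈ -243.89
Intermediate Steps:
O = -54/97 (O = -54*1/97 = -54/97 ≈ -0.55670)
P = 25
V(F) = -4 (V(F) = -4 + 0 = -4)
w(c) = 8*c (w(c) = -(-8)*c = 8*c)
-137 + O*(w(S(-3))*(-8)) = -137 - 54*8*(-3)*(-8)/97 = -137 - (-1296)*(-8)/97 = -137 - 54/97*192 = -137 - 10368/97 = -23657/97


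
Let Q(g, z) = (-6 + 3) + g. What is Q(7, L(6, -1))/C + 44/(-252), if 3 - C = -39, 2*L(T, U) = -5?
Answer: -5/63 ≈ -0.079365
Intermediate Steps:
L(T, U) = -5/2 (L(T, U) = (½)*(-5) = -5/2)
Q(g, z) = -3 + g
C = 42 (C = 3 - 1*(-39) = 3 + 39 = 42)
Q(7, L(6, -1))/C + 44/(-252) = (-3 + 7)/42 + 44/(-252) = 4*(1/42) + 44*(-1/252) = 2/21 - 11/63 = -5/63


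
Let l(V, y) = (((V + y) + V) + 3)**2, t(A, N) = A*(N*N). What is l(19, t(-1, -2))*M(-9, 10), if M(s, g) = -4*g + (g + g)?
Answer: -27380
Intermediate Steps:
t(A, N) = A*N**2
l(V, y) = (3 + y + 2*V)**2 (l(V, y) = ((y + 2*V) + 3)**2 = (3 + y + 2*V)**2)
M(s, g) = -2*g (M(s, g) = -4*g + 2*g = -2*g)
l(19, t(-1, -2))*M(-9, 10) = (3 - 1*(-2)**2 + 2*19)**2*(-2*10) = (3 - 1*4 + 38)**2*(-20) = (3 - 4 + 38)**2*(-20) = 37**2*(-20) = 1369*(-20) = -27380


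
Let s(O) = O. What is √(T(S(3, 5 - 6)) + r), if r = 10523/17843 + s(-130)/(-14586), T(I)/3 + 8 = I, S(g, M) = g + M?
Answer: 2*I*√435897101909577/10009923 ≈ 4.1715*I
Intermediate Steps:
S(g, M) = M + g
T(I) = -24 + 3*I
r = 5992618/10009923 (r = 10523/17843 - 130/(-14586) = 10523*(1/17843) - 130*(-1/14586) = 10523/17843 + 5/561 = 5992618/10009923 ≈ 0.59867)
√(T(S(3, 5 - 6)) + r) = √((-24 + 3*((5 - 6) + 3)) + 5992618/10009923) = √((-24 + 3*(-1 + 3)) + 5992618/10009923) = √((-24 + 3*2) + 5992618/10009923) = √((-24 + 6) + 5992618/10009923) = √(-18 + 5992618/10009923) = √(-174185996/10009923) = 2*I*√435897101909577/10009923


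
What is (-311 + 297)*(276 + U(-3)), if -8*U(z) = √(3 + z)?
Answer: -3864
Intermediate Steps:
U(z) = -√(3 + z)/8
(-311 + 297)*(276 + U(-3)) = (-311 + 297)*(276 - √(3 - 3)/8) = -14*(276 - √0/8) = -14*(276 - ⅛*0) = -14*(276 + 0) = -14*276 = -3864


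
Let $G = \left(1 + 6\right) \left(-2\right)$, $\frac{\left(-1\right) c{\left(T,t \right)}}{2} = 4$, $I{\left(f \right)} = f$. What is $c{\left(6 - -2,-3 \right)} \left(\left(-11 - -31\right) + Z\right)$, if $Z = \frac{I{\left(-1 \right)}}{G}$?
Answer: $- \frac{1124}{7} \approx -160.57$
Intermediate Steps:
$c{\left(T,t \right)} = -8$ ($c{\left(T,t \right)} = \left(-2\right) 4 = -8$)
$G = -14$ ($G = 7 \left(-2\right) = -14$)
$Z = \frac{1}{14}$ ($Z = - \frac{1}{-14} = \left(-1\right) \left(- \frac{1}{14}\right) = \frac{1}{14} \approx 0.071429$)
$c{\left(6 - -2,-3 \right)} \left(\left(-11 - -31\right) + Z\right) = - 8 \left(\left(-11 - -31\right) + \frac{1}{14}\right) = - 8 \left(\left(-11 + 31\right) + \frac{1}{14}\right) = - 8 \left(20 + \frac{1}{14}\right) = \left(-8\right) \frac{281}{14} = - \frac{1124}{7}$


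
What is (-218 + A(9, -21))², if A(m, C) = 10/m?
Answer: 3810304/81 ≈ 47041.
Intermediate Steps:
(-218 + A(9, -21))² = (-218 + 10/9)² = (-1952/9)² = 3810304/81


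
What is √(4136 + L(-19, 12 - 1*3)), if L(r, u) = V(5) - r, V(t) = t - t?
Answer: √4155 ≈ 64.459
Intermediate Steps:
V(t) = 0
L(r, u) = -r (L(r, u) = 0 - r = -r)
√(4136 + L(-19, 12 - 1*3)) = √(4136 - 1*(-19)) = √(4136 + 19) = √4155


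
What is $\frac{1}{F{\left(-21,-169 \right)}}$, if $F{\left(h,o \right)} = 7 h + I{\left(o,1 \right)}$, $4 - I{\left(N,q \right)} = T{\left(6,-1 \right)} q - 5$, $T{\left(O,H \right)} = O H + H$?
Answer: $- \frac{1}{131} \approx -0.0076336$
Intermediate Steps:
$T{\left(O,H \right)} = H + H O$ ($T{\left(O,H \right)} = H O + H = H + H O$)
$I{\left(N,q \right)} = 9 + 7 q$ ($I{\left(N,q \right)} = 4 - \left(- (1 + 6) q - 5\right) = 4 - \left(\left(-1\right) 7 q - 5\right) = 4 - \left(- 7 q - 5\right) = 4 - \left(-5 - 7 q\right) = 4 + \left(5 + 7 q\right) = 9 + 7 q$)
$F{\left(h,o \right)} = 16 + 7 h$ ($F{\left(h,o \right)} = 7 h + \left(9 + 7 \cdot 1\right) = 7 h + \left(9 + 7\right) = 7 h + 16 = 16 + 7 h$)
$\frac{1}{F{\left(-21,-169 \right)}} = \frac{1}{16 + 7 \left(-21\right)} = \frac{1}{16 - 147} = \frac{1}{-131} = - \frac{1}{131}$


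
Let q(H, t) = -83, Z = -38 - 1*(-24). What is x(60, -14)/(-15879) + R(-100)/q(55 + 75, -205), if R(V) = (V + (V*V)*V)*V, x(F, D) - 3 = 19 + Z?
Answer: -1588058790664/1317957 ≈ -1.2049e+6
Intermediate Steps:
Z = -14 (Z = -38 + 24 = -14)
x(F, D) = 8 (x(F, D) = 3 + (19 - 14) = 3 + 5 = 8)
R(V) = V*(V + V³) (R(V) = (V + V²*V)*V = (V + V³)*V = V*(V + V³))
x(60, -14)/(-15879) + R(-100)/q(55 + 75, -205) = 8/(-15879) + ((-100)² + (-100)⁴)/(-83) = 8*(-1/15879) + (10000 + 100000000)*(-1/83) = -8/15879 + 100010000*(-1/83) = -8/15879 - 100010000/83 = -1588058790664/1317957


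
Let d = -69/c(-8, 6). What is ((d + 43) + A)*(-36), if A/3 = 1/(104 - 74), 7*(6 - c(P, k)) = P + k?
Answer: -63603/55 ≈ -1156.4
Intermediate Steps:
c(P, k) = 6 - P/7 - k/7 (c(P, k) = 6 - (P + k)/7 = 6 + (-P/7 - k/7) = 6 - P/7 - k/7)
d = -483/44 (d = -69/(6 - ⅐*(-8) - ⅐*6) = -69/(6 + 8/7 - 6/7) = -69/44/7 = -69*7/44 = -483/44 ≈ -10.977)
A = ⅒ (A = 3/(104 - 74) = 3/30 = 3*(1/30) = ⅒ ≈ 0.10000)
((d + 43) + A)*(-36) = ((-483/44 + 43) + ⅒)*(-36) = (1409/44 + ⅒)*(-36) = (7067/220)*(-36) = -63603/55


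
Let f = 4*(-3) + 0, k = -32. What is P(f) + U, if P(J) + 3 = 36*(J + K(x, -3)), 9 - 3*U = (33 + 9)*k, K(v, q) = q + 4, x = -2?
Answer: 52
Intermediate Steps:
K(v, q) = 4 + q
f = -12 (f = -12 + 0 = -12)
U = 451 (U = 3 - (33 + 9)*(-32)/3 = 3 - 14*(-32) = 3 - ⅓*(-1344) = 3 + 448 = 451)
P(J) = 33 + 36*J (P(J) = -3 + 36*(J + (4 - 3)) = -3 + 36*(J + 1) = -3 + 36*(1 + J) = -3 + (36 + 36*J) = 33 + 36*J)
P(f) + U = (33 + 36*(-12)) + 451 = (33 - 432) + 451 = -399 + 451 = 52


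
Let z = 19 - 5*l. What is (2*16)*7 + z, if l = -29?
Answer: 388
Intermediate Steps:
z = 164 (z = 19 - 5*(-29) = 19 + 145 = 164)
(2*16)*7 + z = (2*16)*7 + 164 = 32*7 + 164 = 224 + 164 = 388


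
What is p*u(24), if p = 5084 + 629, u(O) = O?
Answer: 137112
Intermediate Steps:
p = 5713
p*u(24) = 5713*24 = 137112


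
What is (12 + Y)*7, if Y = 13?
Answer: 175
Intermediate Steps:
(12 + Y)*7 = (12 + 13)*7 = 25*7 = 175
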